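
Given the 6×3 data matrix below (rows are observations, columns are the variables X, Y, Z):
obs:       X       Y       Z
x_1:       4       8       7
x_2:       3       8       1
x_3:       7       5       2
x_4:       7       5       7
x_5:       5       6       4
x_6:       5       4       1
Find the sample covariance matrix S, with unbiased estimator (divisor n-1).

Step 1 — column means:
  mean(X) = (4 + 3 + 7 + 7 + 5 + 5) / 6 = 31/6 = 5.1667
  mean(Y) = (8 + 8 + 5 + 5 + 6 + 4) / 6 = 36/6 = 6
  mean(Z) = (7 + 1 + 2 + 7 + 4 + 1) / 6 = 22/6 = 3.6667

Step 2 — sample covariance S[i,j] = (1/(n-1)) · Σ_k (x_{k,i} - mean_i) · (x_{k,j} - mean_j), with n-1 = 5.
  S[X,X] = ((-1.1667)·(-1.1667) + (-2.1667)·(-2.1667) + (1.8333)·(1.8333) + (1.8333)·(1.8333) + (-0.1667)·(-0.1667) + (-0.1667)·(-0.1667)) / 5 = 12.8333/5 = 2.5667
  S[X,Y] = ((-1.1667)·(2) + (-2.1667)·(2) + (1.8333)·(-1) + (1.8333)·(-1) + (-0.1667)·(0) + (-0.1667)·(-2)) / 5 = -10/5 = -2
  S[X,Z] = ((-1.1667)·(3.3333) + (-2.1667)·(-2.6667) + (1.8333)·(-1.6667) + (1.8333)·(3.3333) + (-0.1667)·(0.3333) + (-0.1667)·(-2.6667)) / 5 = 5.3333/5 = 1.0667
  S[Y,Y] = ((2)·(2) + (2)·(2) + (-1)·(-1) + (-1)·(-1) + (0)·(0) + (-2)·(-2)) / 5 = 14/5 = 2.8
  S[Y,Z] = ((2)·(3.3333) + (2)·(-2.6667) + (-1)·(-1.6667) + (-1)·(3.3333) + (0)·(0.3333) + (-2)·(-2.6667)) / 5 = 5/5 = 1
  S[Z,Z] = ((3.3333)·(3.3333) + (-2.6667)·(-2.6667) + (-1.6667)·(-1.6667) + (3.3333)·(3.3333) + (0.3333)·(0.3333) + (-2.6667)·(-2.6667)) / 5 = 39.3333/5 = 7.8667

S is symmetric (S[j,i] = S[i,j]). Assembling:

S = [[2.5667, -2, 1.0667],
 [-2, 2.8, 1],
 [1.0667, 1, 7.8667]]


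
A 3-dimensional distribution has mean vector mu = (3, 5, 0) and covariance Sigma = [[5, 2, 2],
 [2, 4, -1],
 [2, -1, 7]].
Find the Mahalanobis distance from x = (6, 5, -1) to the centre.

Step 1 — centre the observation: (x - mu) = (3, 0, -1).

Step 2 — invert Sigma (cofactor / det for 3×3, or solve directly):
  Sigma^{-1} = [[0.3253, -0.1928, -0.1205],
 [-0.1928, 0.3735, 0.1084],
 [-0.1205, 0.1084, 0.1928]].

Step 3 — form the quadratic (x - mu)^T · Sigma^{-1} · (x - mu):
  Sigma^{-1} · (x - mu) = (1.0964, -0.6867, -0.5542).
  (x - mu)^T · [Sigma^{-1} · (x - mu)] = (3)·(1.0964) + (0)·(-0.6867) + (-1)·(-0.5542) = 3.8434.

Step 4 — take square root: d = √(3.8434) ≈ 1.9605.

d(x, mu) = √(3.8434) ≈ 1.9605


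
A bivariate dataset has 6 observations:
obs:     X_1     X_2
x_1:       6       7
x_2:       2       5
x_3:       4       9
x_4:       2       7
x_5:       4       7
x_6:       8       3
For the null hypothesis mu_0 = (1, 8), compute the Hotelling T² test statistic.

Step 1 — sample mean vector:
  mean(X_1) = (6 + 2 + 4 + 2 + 4 + 8) / 6 = 26/6 = 4.3333
  mean(X_2) = (7 + 5 + 9 + 7 + 7 + 3) / 6 = 38/6 = 6.3333
  x̄ = (4.3333, 6.3333),  deviation x̄ - mu_0 = (4.3333, 6.3333) - (1, 8) = (3.3333, -1.6667).

Step 2 — sample covariance matrix, S[i,j] = (1/(n-1)) · Σ_k (x_{k,i} - mean_i) · (x_{k,j} - mean_j), divisor n-1 = 5:
  S[X_1,X_1] = ((1.6667)·(1.6667) + (-2.3333)·(-2.3333) + (-0.3333)·(-0.3333) + (-2.3333)·(-2.3333) + (-0.3333)·(-0.3333) + (3.6667)·(3.6667)) / 5 = 27.3333/5 = 5.4667
  S[X_1,X_2] = ((1.6667)·(0.6667) + (-2.3333)·(-1.3333) + (-0.3333)·(2.6667) + (-2.3333)·(0.6667) + (-0.3333)·(0.6667) + (3.6667)·(-3.3333)) / 5 = -10.6667/5 = -2.1333
  S[X_2,X_2] = ((0.6667)·(0.6667) + (-1.3333)·(-1.3333) + (2.6667)·(2.6667) + (0.6667)·(0.6667) + (0.6667)·(0.6667) + (-3.3333)·(-3.3333)) / 5 = 21.3333/5 = 4.2667
  S = [[5.4667, -2.1333],
 [-2.1333, 4.2667]].

Step 3 — invert S. det(S) = 5.4667·4.2667 - (-2.1333)² = 18.7733.
  S^{-1} = (1/det) · [[d, -b], [-b, a]] = [[0.2273, 0.1136],
 [0.1136, 0.2912]].

Step 4 — quadratic form (x̄ - mu_0)^T · S^{-1} · (x̄ - mu_0):
  S^{-1} · (x̄ - mu_0) = (0.5682, -0.1065),
  (x̄ - mu_0)^T · [...] = (3.3333)·(0.5682) + (-1.6667)·(-0.1065) = 2.0715.

Step 5 — scale by n: T² = 6 · 2.0715 = 12.429.

T² ≈ 12.429


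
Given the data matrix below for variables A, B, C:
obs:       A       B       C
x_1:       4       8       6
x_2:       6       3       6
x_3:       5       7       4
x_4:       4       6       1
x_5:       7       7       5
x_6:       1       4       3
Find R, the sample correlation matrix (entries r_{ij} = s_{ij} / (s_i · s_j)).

Step 1 — column means:
  mean(A) = (4 + 6 + 5 + 4 + 7 + 1) / 6 = 27/6 = 4.5
  mean(B) = (8 + 3 + 7 + 6 + 7 + 4) / 6 = 35/6 = 5.8333
  mean(C) = (6 + 6 + 4 + 1 + 5 + 3) / 6 = 25/6 = 4.1667

Step 2 — sample variances and covariances s[i,j] = (1/(n-1)) · Σ_k (x_{k,i} - mean_i) · (x_{k,j} - mean_j), with n-1 = 5:
  s[A,A] = ((-0.5)·(-0.5) + (1.5)·(1.5) + (0.5)·(0.5) + (-0.5)·(-0.5) + (2.5)·(2.5) + (-3.5)·(-3.5)) / 5 = 21.5/5 = 4.3
  s[A,B] = ((-0.5)·(2.1667) + (1.5)·(-2.8333) + (0.5)·(1.1667) + (-0.5)·(0.1667) + (2.5)·(1.1667) + (-3.5)·(-1.8333)) / 5 = 4.5/5 = 0.9
  s[A,C] = ((-0.5)·(1.8333) + (1.5)·(1.8333) + (0.5)·(-0.1667) + (-0.5)·(-3.1667) + (2.5)·(0.8333) + (-3.5)·(-1.1667)) / 5 = 9.5/5 = 1.9
  s[B,B] = ((2.1667)·(2.1667) + (-2.8333)·(-2.8333) + (1.1667)·(1.1667) + (0.1667)·(0.1667) + (1.1667)·(1.1667) + (-1.8333)·(-1.8333)) / 5 = 18.8333/5 = 3.7667
  s[B,C] = ((2.1667)·(1.8333) + (-2.8333)·(1.8333) + (1.1667)·(-0.1667) + (0.1667)·(-3.1667) + (1.1667)·(0.8333) + (-1.8333)·(-1.1667)) / 5 = 1.1667/5 = 0.2333
  s[C,C] = ((1.8333)·(1.8333) + (1.8333)·(1.8333) + (-0.1667)·(-0.1667) + (-3.1667)·(-3.1667) + (0.8333)·(0.8333) + (-1.1667)·(-1.1667)) / 5 = 18.8333/5 = 3.7667
  Sample standard deviations s_i = √(s[i,i]):
  s(A) = √(4.3) = 2.0736
  s(B) = √(3.7667) = 1.9408
  s(C) = √(3.7667) = 1.9408

Step 3 — r_{ij} = s_{ij} / (s_i · s_j):
  r[A,A] = 1 (diagonal).
  r[A,B] = 0.9 / (2.0736 · 1.9408) = 0.9 / 4.0245 = 0.2236
  r[A,C] = 1.9 / (2.0736 · 1.9408) = 1.9 / 4.0245 = 0.4721
  r[B,B] = 1 (diagonal).
  r[B,C] = 0.2333 / (1.9408 · 1.9408) = 0.2333 / 3.7667 = 0.0619
  r[C,C] = 1 (diagonal).

R is symmetric with unit diagonal. Assembling:

R = [[1, 0.2236, 0.4721],
 [0.2236, 1, 0.0619],
 [0.4721, 0.0619, 1]]


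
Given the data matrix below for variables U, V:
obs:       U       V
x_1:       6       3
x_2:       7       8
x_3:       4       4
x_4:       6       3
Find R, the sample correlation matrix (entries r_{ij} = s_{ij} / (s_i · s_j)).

Step 1 — column means:
  mean(U) = (6 + 7 + 4 + 6) / 4 = 23/4 = 5.75
  mean(V) = (3 + 8 + 4 + 3) / 4 = 18/4 = 4.5

Step 2 — sample variances and covariances s[i,j] = (1/(n-1)) · Σ_k (x_{k,i} - mean_i) · (x_{k,j} - mean_j), with n-1 = 3:
  s[U,U] = ((0.25)·(0.25) + (1.25)·(1.25) + (-1.75)·(-1.75) + (0.25)·(0.25)) / 3 = 4.75/3 = 1.5833
  s[U,V] = ((0.25)·(-1.5) + (1.25)·(3.5) + (-1.75)·(-0.5) + (0.25)·(-1.5)) / 3 = 4.5/3 = 1.5
  s[V,V] = ((-1.5)·(-1.5) + (3.5)·(3.5) + (-0.5)·(-0.5) + (-1.5)·(-1.5)) / 3 = 17/3 = 5.6667
  Sample standard deviations s_i = √(s[i,i]):
  s(U) = √(1.5833) = 1.2583
  s(V) = √(5.6667) = 2.3805

Step 3 — r_{ij} = s_{ij} / (s_i · s_j):
  r[U,U] = 1 (diagonal).
  r[U,V] = 1.5 / (1.2583 · 2.3805) = 1.5 / 2.9954 = 0.5008
  r[V,V] = 1 (diagonal).

R is symmetric with unit diagonal. Assembling:

R = [[1, 0.5008],
 [0.5008, 1]]


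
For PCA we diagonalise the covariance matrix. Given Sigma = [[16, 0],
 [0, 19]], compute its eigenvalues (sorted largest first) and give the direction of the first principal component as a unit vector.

Step 1 — characteristic polynomial of 2×2 Sigma:
  det(Sigma - λI) = λ² - trace · λ + det = 0.
  trace = 16 + 19 = 35, det = 16·19 - (0)² = 304.
Step 2 — discriminant:
  Δ = trace² - 4·det = 1225 - 1216 = 9.
Step 3 — eigenvalues:
  λ = (trace ± √Δ)/2 = (35 ± 3)/2,
  λ_1 = 19,  λ_2 = 16.

Step 4 — unit eigenvector for λ_1: Sigma is diagonal, so its eigenvectors are the coordinate axes. λ_1 = 19 is the diagonal entry on the second coordinate axis, hence
  v_1 = (0, 1) (||v_1|| = 1).

λ_1 = 19,  λ_2 = 16;  v_1 ≈ (0, 1)


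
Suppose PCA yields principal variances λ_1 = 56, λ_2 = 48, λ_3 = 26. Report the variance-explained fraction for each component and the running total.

Step 1 — total variance = trace(Sigma) = Σ λ_i = 56 + 48 + 26 = 130.

Step 2 — fraction explained by component i = λ_i / Σ λ:
  PC1: 56/130 = 0.4308
  PC2: 48/130 = 0.3692
  PC3: 26/130 = 0.2

Step 3 — cumulative fraction after k components = (λ_1 + ... + λ_k) / Σ λ:
  k = 1: 56/130 = 0.4308
  k = 2: (56 + 48)/130 = 104/130 = 0.8
  k = 3: (56 + 48 + 26)/130 = 130/130 = 1

Summary (fraction, with percent):

explained: PC1 0.4308 (43.08%), PC2 0.3692 (36.92%), PC3 0.2 (20%);  cumulative: 0.4308, 0.8, 1


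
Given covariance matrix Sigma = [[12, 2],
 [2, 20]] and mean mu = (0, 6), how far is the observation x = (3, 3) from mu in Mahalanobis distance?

Step 1 — centre the observation: (x - mu) = (3, -3).

Step 2 — invert Sigma. det(Sigma) = 12·20 - (2)² = 236.
  Sigma^{-1} = (1/det) · [[d, -b], [-b, a]] = [[0.0847, -0.0085],
 [-0.0085, 0.0508]].

Step 3 — form the quadratic (x - mu)^T · Sigma^{-1} · (x - mu):
  Sigma^{-1} · (x - mu) = (0.2797, -0.178).
  (x - mu)^T · [Sigma^{-1} · (x - mu)] = (3)·(0.2797) + (-3)·(-0.178) = 1.3729.

Step 4 — take square root: d = √(1.3729) ≈ 1.1717.

d(x, mu) = √(1.3729) ≈ 1.1717


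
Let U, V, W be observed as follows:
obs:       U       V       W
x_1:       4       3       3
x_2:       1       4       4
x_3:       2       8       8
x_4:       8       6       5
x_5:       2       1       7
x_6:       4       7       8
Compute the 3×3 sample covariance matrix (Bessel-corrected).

Step 1 — column means:
  mean(U) = (4 + 1 + 2 + 8 + 2 + 4) / 6 = 21/6 = 3.5
  mean(V) = (3 + 4 + 8 + 6 + 1 + 7) / 6 = 29/6 = 4.8333
  mean(W) = (3 + 4 + 8 + 5 + 7 + 8) / 6 = 35/6 = 5.8333

Step 2 — sample covariance S[i,j] = (1/(n-1)) · Σ_k (x_{k,i} - mean_i) · (x_{k,j} - mean_j), with n-1 = 5.
  S[U,U] = ((0.5)·(0.5) + (-2.5)·(-2.5) + (-1.5)·(-1.5) + (4.5)·(4.5) + (-1.5)·(-1.5) + (0.5)·(0.5)) / 5 = 31.5/5 = 6.3
  S[U,V] = ((0.5)·(-1.8333) + (-2.5)·(-0.8333) + (-1.5)·(3.1667) + (4.5)·(1.1667) + (-1.5)·(-3.8333) + (0.5)·(2.1667)) / 5 = 8.5/5 = 1.7
  S[U,W] = ((0.5)·(-2.8333) + (-2.5)·(-1.8333) + (-1.5)·(2.1667) + (4.5)·(-0.8333) + (-1.5)·(1.1667) + (0.5)·(2.1667)) / 5 = -4.5/5 = -0.9
  S[V,V] = ((-1.8333)·(-1.8333) + (-0.8333)·(-0.8333) + (3.1667)·(3.1667) + (1.1667)·(1.1667) + (-3.8333)·(-3.8333) + (2.1667)·(2.1667)) / 5 = 34.8333/5 = 6.9667
  S[V,W] = ((-1.8333)·(-2.8333) + (-0.8333)·(-1.8333) + (3.1667)·(2.1667) + (1.1667)·(-0.8333) + (-3.8333)·(1.1667) + (2.1667)·(2.1667)) / 5 = 12.8333/5 = 2.5667
  S[W,W] = ((-2.8333)·(-2.8333) + (-1.8333)·(-1.8333) + (2.1667)·(2.1667) + (-0.8333)·(-0.8333) + (1.1667)·(1.1667) + (2.1667)·(2.1667)) / 5 = 22.8333/5 = 4.5667

S is symmetric (S[j,i] = S[i,j]). Assembling:

S = [[6.3, 1.7, -0.9],
 [1.7, 6.9667, 2.5667],
 [-0.9, 2.5667, 4.5667]]


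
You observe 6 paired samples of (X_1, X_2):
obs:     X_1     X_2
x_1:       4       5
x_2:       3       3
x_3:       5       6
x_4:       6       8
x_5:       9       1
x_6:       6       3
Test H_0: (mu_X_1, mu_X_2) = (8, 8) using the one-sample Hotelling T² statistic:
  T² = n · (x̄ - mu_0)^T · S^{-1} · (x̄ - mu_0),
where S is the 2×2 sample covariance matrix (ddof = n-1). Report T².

Step 1 — sample mean vector:
  mean(X_1) = (4 + 3 + 5 + 6 + 9 + 6) / 6 = 33/6 = 5.5
  mean(X_2) = (5 + 3 + 6 + 8 + 1 + 3) / 6 = 26/6 = 4.3333
  x̄ = (5.5, 4.3333),  deviation x̄ - mu_0 = (5.5, 4.3333) - (8, 8) = (-2.5, -3.6667).

Step 2 — sample covariance matrix, S[i,j] = (1/(n-1)) · Σ_k (x_{k,i} - mean_i) · (x_{k,j} - mean_j), divisor n-1 = 5:
  S[X_1,X_1] = ((-1.5)·(-1.5) + (-2.5)·(-2.5) + (-0.5)·(-0.5) + (0.5)·(0.5) + (3.5)·(3.5) + (0.5)·(0.5)) / 5 = 21.5/5 = 4.3
  S[X_1,X_2] = ((-1.5)·(0.6667) + (-2.5)·(-1.3333) + (-0.5)·(1.6667) + (0.5)·(3.6667) + (3.5)·(-3.3333) + (0.5)·(-1.3333)) / 5 = -9/5 = -1.8
  S[X_2,X_2] = ((0.6667)·(0.6667) + (-1.3333)·(-1.3333) + (1.6667)·(1.6667) + (3.6667)·(3.6667) + (-3.3333)·(-3.3333) + (-1.3333)·(-1.3333)) / 5 = 31.3333/5 = 6.2667
  S = [[4.3, -1.8],
 [-1.8, 6.2667]].

Step 3 — invert S. det(S) = 4.3·6.2667 - (-1.8)² = 23.7067.
  S^{-1} = (1/det) · [[d, -b], [-b, a]] = [[0.2643, 0.0759],
 [0.0759, 0.1814]].

Step 4 — quadratic form (x̄ - mu_0)^T · S^{-1} · (x̄ - mu_0):
  S^{-1} · (x̄ - mu_0) = (-0.9393, -0.8549),
  (x̄ - mu_0)^T · [...] = (-2.5)·(-0.9393) + (-3.6667)·(-0.8549) = 5.4828.

Step 5 — scale by n: T² = 6 · 5.4828 = 32.8965.

T² ≈ 32.8965


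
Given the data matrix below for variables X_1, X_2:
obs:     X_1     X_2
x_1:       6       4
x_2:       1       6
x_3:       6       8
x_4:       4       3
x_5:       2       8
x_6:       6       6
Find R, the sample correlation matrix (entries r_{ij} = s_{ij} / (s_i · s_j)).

Step 1 — column means:
  mean(X_1) = (6 + 1 + 6 + 4 + 2 + 6) / 6 = 25/6 = 4.1667
  mean(X_2) = (4 + 6 + 8 + 3 + 8 + 6) / 6 = 35/6 = 5.8333

Step 2 — sample variances and covariances s[i,j] = (1/(n-1)) · Σ_k (x_{k,i} - mean_i) · (x_{k,j} - mean_j), with n-1 = 5:
  s[X_1,X_1] = ((1.8333)·(1.8333) + (-3.1667)·(-3.1667) + (1.8333)·(1.8333) + (-0.1667)·(-0.1667) + (-2.1667)·(-2.1667) + (1.8333)·(1.8333)) / 5 = 24.8333/5 = 4.9667
  s[X_1,X_2] = ((1.8333)·(-1.8333) + (-3.1667)·(0.1667) + (1.8333)·(2.1667) + (-0.1667)·(-2.8333) + (-2.1667)·(2.1667) + (1.8333)·(0.1667)) / 5 = -3.8333/5 = -0.7667
  s[X_2,X_2] = ((-1.8333)·(-1.8333) + (0.1667)·(0.1667) + (2.1667)·(2.1667) + (-2.8333)·(-2.8333) + (2.1667)·(2.1667) + (0.1667)·(0.1667)) / 5 = 20.8333/5 = 4.1667
  Sample standard deviations s_i = √(s[i,i]):
  s(X_1) = √(4.9667) = 2.2286
  s(X_2) = √(4.1667) = 2.0412

Step 3 — r_{ij} = s_{ij} / (s_i · s_j):
  r[X_1,X_1] = 1 (diagonal).
  r[X_1,X_2] = -0.7667 / (2.2286 · 2.0412) = -0.7667 / 4.5491 = -0.1685
  r[X_2,X_2] = 1 (diagonal).

R is symmetric with unit diagonal. Assembling:

R = [[1, -0.1685],
 [-0.1685, 1]]


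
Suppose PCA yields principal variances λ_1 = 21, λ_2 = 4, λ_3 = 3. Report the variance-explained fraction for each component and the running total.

Step 1 — total variance = trace(Sigma) = Σ λ_i = 21 + 4 + 3 = 28.

Step 2 — fraction explained by component i = λ_i / Σ λ:
  PC1: 21/28 = 0.75
  PC2: 4/28 = 0.1429
  PC3: 3/28 = 0.1071

Step 3 — cumulative fraction after k components = (λ_1 + ... + λ_k) / Σ λ:
  k = 1: 21/28 = 0.75
  k = 2: (21 + 4)/28 = 25/28 = 0.8929
  k = 3: (21 + 4 + 3)/28 = 28/28 = 1

Summary (fraction, with percent):

explained: PC1 0.75 (75%), PC2 0.1429 (14.29%), PC3 0.1071 (10.71%);  cumulative: 0.75, 0.8929, 1


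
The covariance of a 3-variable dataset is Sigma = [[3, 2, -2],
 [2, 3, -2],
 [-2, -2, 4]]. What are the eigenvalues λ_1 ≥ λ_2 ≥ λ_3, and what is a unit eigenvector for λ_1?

Step 1 — characteristic polynomial p(λ) = det(λI - Sigma) = λ³ - tr·λ² + c_1·λ - det, where tr = trace, c_1 = sum of the principal 2×2 minors, det = det(Sigma):
  tr = 3 + 3 + 4 = 10,
  c_1 = (3·3 - (2)²) + (3·4 - (-2)²) + (3·4 - (-2)²) = 5 + 8 + 8 = 21,
  det = 3·(3·4 - (-2)²) - (2)·((2)·4 - (-2)·(-2)) + (-2)·((2)·(-2) - 3·(-2)) = 3·(8) - (2)·(4) + (-2)·(2) = 12.
  So p(λ) = λ³ - 10λ² + 21λ - 12.
Step 2 — look for an integer root (rational root theorem: any rational root is an integer divisor of 12). Testing λ = 1:
  p(1) = 1 - 10 + 21 - 12 = 0  ✓
  Dividing out (λ - 1): p(λ) = (λ - 1)(λ² - 9λ + 12).
Step 3 — remaining eigenvalues from the quadratic λ² - 9λ + 12 = 0:
  Δ = 9² - 4·12 = 81 - 48 = 33,  λ = (9 ± √33)/2 = (9 ± 5.7446)/2 ≈ 7.3723 or 1.6277.
  Sorted: λ_1 = 7.3723,  λ_2 = 1.6277,  λ_3 = 1  (check: sum = 10 = tr ✓).

Step 4 — unit eigenvector for λ_1 ≈ 7.3723: v spans the null space of (Sigma - λ_1 I), whose rows are
  r_1 = (-4.3723, 2, -2),  r_2 = (2, -4.3723, -2),  r_3 = (-2, -2, -3.3723).
  v is orthogonal to every row, so take v ∝ r_1 × r_2 = ((2)·(-2) - (-2)·(-4.3723), (-2)·(2) - (-4.3723)·(-2), (-4.3723)·(-4.3723) - (2)·(2)) ≈ (-12.7446, -12.7446, 15.1168).
  Rescale (multiply by -1 so the first nonzero entry is positive): u = (12.7446, 12.7446, -15.1168).
  ||u|| = √((12.7446)² + (12.7446)² + (-15.1168)²) = √(553.3667) ≈ 23.5237,  v_1 = u/||u|| ≈ (0.5418, 0.5418, -0.6426) (||v_1|| = 1).

λ_1 = 7.3723,  λ_2 = 1.6277,  λ_3 = 1;  v_1 ≈ (0.5418, 0.5418, -0.6426)


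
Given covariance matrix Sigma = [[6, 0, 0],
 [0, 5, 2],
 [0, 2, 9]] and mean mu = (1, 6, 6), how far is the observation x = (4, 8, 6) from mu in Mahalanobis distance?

Step 1 — centre the observation: (x - mu) = (3, 2, 0).

Step 2 — invert Sigma (cofactor / det for 3×3, or solve directly):
  Sigma^{-1} = [[0.1667, 0, 0],
 [0, 0.2195, -0.0488],
 [0, -0.0488, 0.122]].

Step 3 — form the quadratic (x - mu)^T · Sigma^{-1} · (x - mu):
  Sigma^{-1} · (x - mu) = (0.5, 0.439, -0.0976).
  (x - mu)^T · [Sigma^{-1} · (x - mu)] = (3)·(0.5) + (2)·(0.439) + (0)·(-0.0976) = 2.378.

Step 4 — take square root: d = √(2.378) ≈ 1.5421.

d(x, mu) = √(2.378) ≈ 1.5421


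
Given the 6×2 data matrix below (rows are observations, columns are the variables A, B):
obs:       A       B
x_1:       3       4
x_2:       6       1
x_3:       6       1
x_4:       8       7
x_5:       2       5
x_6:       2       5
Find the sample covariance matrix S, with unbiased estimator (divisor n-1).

Step 1 — column means:
  mean(A) = (3 + 6 + 6 + 8 + 2 + 2) / 6 = 27/6 = 4.5
  mean(B) = (4 + 1 + 1 + 7 + 5 + 5) / 6 = 23/6 = 3.8333

Step 2 — sample covariance S[i,j] = (1/(n-1)) · Σ_k (x_{k,i} - mean_i) · (x_{k,j} - mean_j), with n-1 = 5.
  S[A,A] = ((-1.5)·(-1.5) + (1.5)·(1.5) + (1.5)·(1.5) + (3.5)·(3.5) + (-2.5)·(-2.5) + (-2.5)·(-2.5)) / 5 = 31.5/5 = 6.3
  S[A,B] = ((-1.5)·(0.1667) + (1.5)·(-2.8333) + (1.5)·(-2.8333) + (3.5)·(3.1667) + (-2.5)·(1.1667) + (-2.5)·(1.1667)) / 5 = -3.5/5 = -0.7
  S[B,B] = ((0.1667)·(0.1667) + (-2.8333)·(-2.8333) + (-2.8333)·(-2.8333) + (3.1667)·(3.1667) + (1.1667)·(1.1667) + (1.1667)·(1.1667)) / 5 = 28.8333/5 = 5.7667

S is symmetric (S[j,i] = S[i,j]). Assembling:

S = [[6.3, -0.7],
 [-0.7, 5.7667]]


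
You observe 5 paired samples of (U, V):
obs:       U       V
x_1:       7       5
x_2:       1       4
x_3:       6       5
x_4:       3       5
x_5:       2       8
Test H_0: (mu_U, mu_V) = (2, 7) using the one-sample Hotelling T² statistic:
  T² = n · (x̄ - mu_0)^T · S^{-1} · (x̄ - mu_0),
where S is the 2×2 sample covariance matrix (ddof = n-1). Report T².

Step 1 — sample mean vector:
  mean(U) = (7 + 1 + 6 + 3 + 2) / 5 = 19/5 = 3.8
  mean(V) = (5 + 4 + 5 + 5 + 8) / 5 = 27/5 = 5.4
  x̄ = (3.8, 5.4),  deviation x̄ - mu_0 = (3.8, 5.4) - (2, 7) = (1.8, -1.6).

Step 2 — sample covariance matrix, S[i,j] = (1/(n-1)) · Σ_k (x_{k,i} - mean_i) · (x_{k,j} - mean_j), divisor n-1 = 4:
  S[U,U] = ((3.2)·(3.2) + (-2.8)·(-2.8) + (2.2)·(2.2) + (-0.8)·(-0.8) + (-1.8)·(-1.8)) / 4 = 26.8/4 = 6.7
  S[U,V] = ((3.2)·(-0.4) + (-2.8)·(-1.4) + (2.2)·(-0.4) + (-0.8)·(-0.4) + (-1.8)·(2.6)) / 4 = -2.6/4 = -0.65
  S[V,V] = ((-0.4)·(-0.4) + (-1.4)·(-1.4) + (-0.4)·(-0.4) + (-0.4)·(-0.4) + (2.6)·(2.6)) / 4 = 9.2/4 = 2.3
  S = [[6.7, -0.65],
 [-0.65, 2.3]].

Step 3 — invert S. det(S) = 6.7·2.3 - (-0.65)² = 14.9875.
  S^{-1} = (1/det) · [[d, -b], [-b, a]] = [[0.1535, 0.0434],
 [0.0434, 0.447]].

Step 4 — quadratic form (x̄ - mu_0)^T · S^{-1} · (x̄ - mu_0):
  S^{-1} · (x̄ - mu_0) = (0.2068, -0.6372),
  (x̄ - mu_0)^T · [...] = (1.8)·(0.2068) + (-1.6)·(-0.6372) = 1.3918.

Step 5 — scale by n: T² = 5 · 1.3918 = 6.9591.

T² ≈ 6.9591


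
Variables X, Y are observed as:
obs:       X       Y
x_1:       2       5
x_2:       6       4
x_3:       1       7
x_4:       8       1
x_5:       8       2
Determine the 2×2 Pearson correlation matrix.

Step 1 — column means:
  mean(X) = (2 + 6 + 1 + 8 + 8) / 5 = 25/5 = 5
  mean(Y) = (5 + 4 + 7 + 1 + 2) / 5 = 19/5 = 3.8

Step 2 — sample variances and covariances s[i,j] = (1/(n-1)) · Σ_k (x_{k,i} - mean_i) · (x_{k,j} - mean_j), with n-1 = 4:
  s[X,X] = ((-3)·(-3) + (1)·(1) + (-4)·(-4) + (3)·(3) + (3)·(3)) / 4 = 44/4 = 11
  s[X,Y] = ((-3)·(1.2) + (1)·(0.2) + (-4)·(3.2) + (3)·(-2.8) + (3)·(-1.8)) / 4 = -30/4 = -7.5
  s[Y,Y] = ((1.2)·(1.2) + (0.2)·(0.2) + (3.2)·(3.2) + (-2.8)·(-2.8) + (-1.8)·(-1.8)) / 4 = 22.8/4 = 5.7
  Sample standard deviations s_i = √(s[i,i]):
  s(X) = √(11) = 3.3166
  s(Y) = √(5.7) = 2.3875

Step 3 — r_{ij} = s_{ij} / (s_i · s_j):
  r[X,X] = 1 (diagonal).
  r[X,Y] = -7.5 / (3.3166 · 2.3875) = -7.5 / 7.9183 = -0.9472
  r[Y,Y] = 1 (diagonal).

R is symmetric with unit diagonal. Assembling:

R = [[1, -0.9472],
 [-0.9472, 1]]


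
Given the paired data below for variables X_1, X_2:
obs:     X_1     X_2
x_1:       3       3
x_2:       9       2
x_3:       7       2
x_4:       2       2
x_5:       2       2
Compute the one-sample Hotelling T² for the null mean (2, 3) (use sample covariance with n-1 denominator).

Step 1 — sample mean vector:
  mean(X_1) = (3 + 9 + 7 + 2 + 2) / 5 = 23/5 = 4.6
  mean(X_2) = (3 + 2 + 2 + 2 + 2) / 5 = 11/5 = 2.2
  x̄ = (4.6, 2.2),  deviation x̄ - mu_0 = (4.6, 2.2) - (2, 3) = (2.6, -0.8).

Step 2 — sample covariance matrix, S[i,j] = (1/(n-1)) · Σ_k (x_{k,i} - mean_i) · (x_{k,j} - mean_j), divisor n-1 = 4:
  S[X_1,X_1] = ((-1.6)·(-1.6) + (4.4)·(4.4) + (2.4)·(2.4) + (-2.6)·(-2.6) + (-2.6)·(-2.6)) / 4 = 41.2/4 = 10.3
  S[X_1,X_2] = ((-1.6)·(0.8) + (4.4)·(-0.2) + (2.4)·(-0.2) + (-2.6)·(-0.2) + (-2.6)·(-0.2)) / 4 = -1.6/4 = -0.4
  S[X_2,X_2] = ((0.8)·(0.8) + (-0.2)·(-0.2) + (-0.2)·(-0.2) + (-0.2)·(-0.2) + (-0.2)·(-0.2)) / 4 = 0.8/4 = 0.2
  S = [[10.3, -0.4],
 [-0.4, 0.2]].

Step 3 — invert S. det(S) = 10.3·0.2 - (-0.4)² = 1.9.
  S^{-1} = (1/det) · [[d, -b], [-b, a]] = [[0.1053, 0.2105],
 [0.2105, 5.4211]].

Step 4 — quadratic form (x̄ - mu_0)^T · S^{-1} · (x̄ - mu_0):
  S^{-1} · (x̄ - mu_0) = (0.1053, -3.7895),
  (x̄ - mu_0)^T · [...] = (2.6)·(0.1053) + (-0.8)·(-3.7895) = 3.3053.

Step 5 — scale by n: T² = 5 · 3.3053 = 16.5263.

T² ≈ 16.5263


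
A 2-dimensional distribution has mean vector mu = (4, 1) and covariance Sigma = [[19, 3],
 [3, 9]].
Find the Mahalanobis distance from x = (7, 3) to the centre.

Step 1 — centre the observation: (x - mu) = (3, 2).

Step 2 — invert Sigma. det(Sigma) = 19·9 - (3)² = 162.
  Sigma^{-1} = (1/det) · [[d, -b], [-b, a]] = [[0.0556, -0.0185],
 [-0.0185, 0.1173]].

Step 3 — form the quadratic (x - mu)^T · Sigma^{-1} · (x - mu):
  Sigma^{-1} · (x - mu) = (0.1296, 0.179).
  (x - mu)^T · [Sigma^{-1} · (x - mu)] = (3)·(0.1296) + (2)·(0.179) = 0.7469.

Step 4 — take square root: d = √(0.7469) ≈ 0.8642.

d(x, mu) = √(0.7469) ≈ 0.8642


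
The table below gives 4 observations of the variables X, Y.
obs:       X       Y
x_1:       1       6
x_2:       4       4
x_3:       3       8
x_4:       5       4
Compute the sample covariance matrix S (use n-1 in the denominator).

Step 1 — column means:
  mean(X) = (1 + 4 + 3 + 5) / 4 = 13/4 = 3.25
  mean(Y) = (6 + 4 + 8 + 4) / 4 = 22/4 = 5.5

Step 2 — sample covariance S[i,j] = (1/(n-1)) · Σ_k (x_{k,i} - mean_i) · (x_{k,j} - mean_j), with n-1 = 3.
  S[X,X] = ((-2.25)·(-2.25) + (0.75)·(0.75) + (-0.25)·(-0.25) + (1.75)·(1.75)) / 3 = 8.75/3 = 2.9167
  S[X,Y] = ((-2.25)·(0.5) + (0.75)·(-1.5) + (-0.25)·(2.5) + (1.75)·(-1.5)) / 3 = -5.5/3 = -1.8333
  S[Y,Y] = ((0.5)·(0.5) + (-1.5)·(-1.5) + (2.5)·(2.5) + (-1.5)·(-1.5)) / 3 = 11/3 = 3.6667

S is symmetric (S[j,i] = S[i,j]). Assembling:

S = [[2.9167, -1.8333],
 [-1.8333, 3.6667]]


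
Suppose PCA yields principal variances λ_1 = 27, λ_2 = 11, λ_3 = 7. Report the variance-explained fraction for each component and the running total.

Step 1 — total variance = trace(Sigma) = Σ λ_i = 27 + 11 + 7 = 45.

Step 2 — fraction explained by component i = λ_i / Σ λ:
  PC1: 27/45 = 0.6
  PC2: 11/45 = 0.2444
  PC3: 7/45 = 0.1556

Step 3 — cumulative fraction after k components = (λ_1 + ... + λ_k) / Σ λ:
  k = 1: 27/45 = 0.6
  k = 2: (27 + 11)/45 = 38/45 = 0.8444
  k = 3: (27 + 11 + 7)/45 = 45/45 = 1

Summary (fraction, with percent):

explained: PC1 0.6 (60%), PC2 0.2444 (24.44%), PC3 0.1556 (15.56%);  cumulative: 0.6, 0.8444, 1


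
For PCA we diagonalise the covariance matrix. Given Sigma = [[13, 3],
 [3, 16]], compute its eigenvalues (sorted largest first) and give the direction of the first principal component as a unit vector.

Step 1 — characteristic polynomial of 2×2 Sigma:
  det(Sigma - λI) = λ² - trace · λ + det = 0.
  trace = 13 + 16 = 29, det = 13·16 - (3)² = 199.
Step 2 — discriminant:
  Δ = trace² - 4·det = 841 - 796 = 45.
Step 3 — eigenvalues:
  λ = (trace ± √Δ)/2 = (29 ± 6.7082)/2,
  λ_1 = 17.8541,  λ_2 = 11.1459.

Step 4 — unit eigenvector for λ_1: solve (Sigma - λ_1 I)v = 0. First row:
  (13 - 17.8541)·v_x + (3)·v_y = 0, i.e. (-4.8541)·v_x + (3)·v_y = 0,
  so v ∝ (b, λ_1 - a) = (3, 4.8541) = u.
  ||u|| = √((3)² + (4.8541)²) = √(32.5623) ≈ 5.7063,
  v_1 = u/||u|| ≈ (0.5257, 0.8507) (||v_1|| = 1).

λ_1 = 17.8541,  λ_2 = 11.1459;  v_1 ≈ (0.5257, 0.8507)


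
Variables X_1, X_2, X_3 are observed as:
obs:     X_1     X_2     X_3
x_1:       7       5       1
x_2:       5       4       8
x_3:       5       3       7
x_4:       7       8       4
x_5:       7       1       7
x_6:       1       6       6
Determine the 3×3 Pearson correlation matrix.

Step 1 — column means:
  mean(X_1) = (7 + 5 + 5 + 7 + 7 + 1) / 6 = 32/6 = 5.3333
  mean(X_2) = (5 + 4 + 3 + 8 + 1 + 6) / 6 = 27/6 = 4.5
  mean(X_3) = (1 + 8 + 7 + 4 + 7 + 6) / 6 = 33/6 = 5.5

Step 2 — sample variances and covariances s[i,j] = (1/(n-1)) · Σ_k (x_{k,i} - mean_i) · (x_{k,j} - mean_j), with n-1 = 5:
  s[X_1,X_1] = ((1.6667)·(1.6667) + (-0.3333)·(-0.3333) + (-0.3333)·(-0.3333) + (1.6667)·(1.6667) + (1.6667)·(1.6667) + (-4.3333)·(-4.3333)) / 5 = 27.3333/5 = 5.4667
  s[X_1,X_2] = ((1.6667)·(0.5) + (-0.3333)·(-0.5) + (-0.3333)·(-1.5) + (1.6667)·(3.5) + (1.6667)·(-3.5) + (-4.3333)·(1.5)) / 5 = -5/5 = -1
  s[X_1,X_3] = ((1.6667)·(-4.5) + (-0.3333)·(2.5) + (-0.3333)·(1.5) + (1.6667)·(-1.5) + (1.6667)·(1.5) + (-4.3333)·(0.5)) / 5 = -11/5 = -2.2
  s[X_2,X_2] = ((0.5)·(0.5) + (-0.5)·(-0.5) + (-1.5)·(-1.5) + (3.5)·(3.5) + (-3.5)·(-3.5) + (1.5)·(1.5)) / 5 = 29.5/5 = 5.9
  s[X_2,X_3] = ((0.5)·(-4.5) + (-0.5)·(2.5) + (-1.5)·(1.5) + (3.5)·(-1.5) + (-3.5)·(1.5) + (1.5)·(0.5)) / 5 = -15.5/5 = -3.1
  s[X_3,X_3] = ((-4.5)·(-4.5) + (2.5)·(2.5) + (1.5)·(1.5) + (-1.5)·(-1.5) + (1.5)·(1.5) + (0.5)·(0.5)) / 5 = 33.5/5 = 6.7
  Sample standard deviations s_i = √(s[i,i]):
  s(X_1) = √(5.4667) = 2.3381
  s(X_2) = √(5.9) = 2.429
  s(X_3) = √(6.7) = 2.5884

Step 3 — r_{ij} = s_{ij} / (s_i · s_j):
  r[X_1,X_1] = 1 (diagonal).
  r[X_1,X_2] = -1 / (2.3381 · 2.429) = -1 / 5.6792 = -0.1761
  r[X_1,X_3] = -2.2 / (2.3381 · 2.5884) = -2.2 / 6.052 = -0.3635
  r[X_2,X_2] = 1 (diagonal).
  r[X_2,X_3] = -3.1 / (2.429 · 2.5884) = -3.1 / 6.2873 = -0.4931
  r[X_3,X_3] = 1 (diagonal).

R is symmetric with unit diagonal. Assembling:

R = [[1, -0.1761, -0.3635],
 [-0.1761, 1, -0.4931],
 [-0.3635, -0.4931, 1]]


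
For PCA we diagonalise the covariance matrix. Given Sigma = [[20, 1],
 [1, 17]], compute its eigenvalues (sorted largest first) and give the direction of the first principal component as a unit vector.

Step 1 — characteristic polynomial of 2×2 Sigma:
  det(Sigma - λI) = λ² - trace · λ + det = 0.
  trace = 20 + 17 = 37, det = 20·17 - (1)² = 339.
Step 2 — discriminant:
  Δ = trace² - 4·det = 1369 - 1356 = 13.
Step 3 — eigenvalues:
  λ = (trace ± √Δ)/2 = (37 ± 3.6056)/2,
  λ_1 = 20.3028,  λ_2 = 16.6972.

Step 4 — unit eigenvector for λ_1: solve (Sigma - λ_1 I)v = 0. First row:
  (20 - 20.3028)·v_x + (1)·v_y = 0, i.e. (-0.3028)·v_x + (1)·v_y = 0,
  so v ∝ (b, λ_1 - a) = (1, 0.3028) = u.
  ||u|| = √((1)² + (0.3028)²) = √(1.0917) ≈ 1.0448,
  v_1 = u/||u|| ≈ (0.9571, 0.2898) (||v_1|| = 1).

λ_1 = 20.3028,  λ_2 = 16.6972;  v_1 ≈ (0.9571, 0.2898)


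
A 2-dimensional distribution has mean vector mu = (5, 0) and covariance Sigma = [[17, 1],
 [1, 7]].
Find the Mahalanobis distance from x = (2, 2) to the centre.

Step 1 — centre the observation: (x - mu) = (-3, 2).

Step 2 — invert Sigma. det(Sigma) = 17·7 - (1)² = 118.
  Sigma^{-1} = (1/det) · [[d, -b], [-b, a]] = [[0.0593, -0.0085],
 [-0.0085, 0.1441]].

Step 3 — form the quadratic (x - mu)^T · Sigma^{-1} · (x - mu):
  Sigma^{-1} · (x - mu) = (-0.1949, 0.3136).
  (x - mu)^T · [Sigma^{-1} · (x - mu)] = (-3)·(-0.1949) + (2)·(0.3136) = 1.2119.

Step 4 — take square root: d = √(1.2119) ≈ 1.1008.

d(x, mu) = √(1.2119) ≈ 1.1008


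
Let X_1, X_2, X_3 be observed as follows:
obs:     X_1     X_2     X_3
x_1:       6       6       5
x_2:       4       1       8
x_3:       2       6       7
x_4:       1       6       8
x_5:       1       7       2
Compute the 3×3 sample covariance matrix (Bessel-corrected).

Step 1 — column means:
  mean(X_1) = (6 + 4 + 2 + 1 + 1) / 5 = 14/5 = 2.8
  mean(X_2) = (6 + 1 + 6 + 6 + 7) / 5 = 26/5 = 5.2
  mean(X_3) = (5 + 8 + 7 + 8 + 2) / 5 = 30/5 = 6

Step 2 — sample covariance S[i,j] = (1/(n-1)) · Σ_k (x_{k,i} - mean_i) · (x_{k,j} - mean_j), with n-1 = 4.
  S[X_1,X_1] = ((3.2)·(3.2) + (1.2)·(1.2) + (-0.8)·(-0.8) + (-1.8)·(-1.8) + (-1.8)·(-1.8)) / 4 = 18.8/4 = 4.7
  S[X_1,X_2] = ((3.2)·(0.8) + (1.2)·(-4.2) + (-0.8)·(0.8) + (-1.8)·(0.8) + (-1.8)·(1.8)) / 4 = -7.8/4 = -1.95
  S[X_1,X_3] = ((3.2)·(-1) + (1.2)·(2) + (-0.8)·(1) + (-1.8)·(2) + (-1.8)·(-4)) / 4 = 2/4 = 0.5
  S[X_2,X_2] = ((0.8)·(0.8) + (-4.2)·(-4.2) + (0.8)·(0.8) + (0.8)·(0.8) + (1.8)·(1.8)) / 4 = 22.8/4 = 5.7
  S[X_2,X_3] = ((0.8)·(-1) + (-4.2)·(2) + (0.8)·(1) + (0.8)·(2) + (1.8)·(-4)) / 4 = -14/4 = -3.5
  S[X_3,X_3] = ((-1)·(-1) + (2)·(2) + (1)·(1) + (2)·(2) + (-4)·(-4)) / 4 = 26/4 = 6.5

S is symmetric (S[j,i] = S[i,j]). Assembling:

S = [[4.7, -1.95, 0.5],
 [-1.95, 5.7, -3.5],
 [0.5, -3.5, 6.5]]


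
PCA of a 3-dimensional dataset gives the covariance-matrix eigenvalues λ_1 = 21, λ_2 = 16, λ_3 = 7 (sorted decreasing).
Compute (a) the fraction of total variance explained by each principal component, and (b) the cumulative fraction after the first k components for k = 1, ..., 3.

Step 1 — total variance = trace(Sigma) = Σ λ_i = 21 + 16 + 7 = 44.

Step 2 — fraction explained by component i = λ_i / Σ λ:
  PC1: 21/44 = 0.4773
  PC2: 16/44 = 0.3636
  PC3: 7/44 = 0.1591

Step 3 — cumulative fraction after k components = (λ_1 + ... + λ_k) / Σ λ:
  k = 1: 21/44 = 0.4773
  k = 2: (21 + 16)/44 = 37/44 = 0.8409
  k = 3: (21 + 16 + 7)/44 = 44/44 = 1

Summary (fraction, with percent):

explained: PC1 0.4773 (47.73%), PC2 0.3636 (36.36%), PC3 0.1591 (15.91%);  cumulative: 0.4773, 0.8409, 1


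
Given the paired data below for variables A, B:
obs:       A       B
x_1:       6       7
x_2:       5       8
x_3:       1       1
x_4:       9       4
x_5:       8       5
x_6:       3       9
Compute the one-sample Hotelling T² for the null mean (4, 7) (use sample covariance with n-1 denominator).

Step 1 — sample mean vector:
  mean(A) = (6 + 5 + 1 + 9 + 8 + 3) / 6 = 32/6 = 5.3333
  mean(B) = (7 + 8 + 1 + 4 + 5 + 9) / 6 = 34/6 = 5.6667
  x̄ = (5.3333, 5.6667),  deviation x̄ - mu_0 = (5.3333, 5.6667) - (4, 7) = (1.3333, -1.3333).

Step 2 — sample covariance matrix, S[i,j] = (1/(n-1)) · Σ_k (x_{k,i} - mean_i) · (x_{k,j} - mean_j), divisor n-1 = 5:
  S[A,A] = ((0.6667)·(0.6667) + (-0.3333)·(-0.3333) + (-4.3333)·(-4.3333) + (3.6667)·(3.6667) + (2.6667)·(2.6667) + (-2.3333)·(-2.3333)) / 5 = 45.3333/5 = 9.0667
  S[A,B] = ((0.6667)·(1.3333) + (-0.3333)·(2.3333) + (-4.3333)·(-4.6667) + (3.6667)·(-1.6667) + (2.6667)·(-0.6667) + (-2.3333)·(3.3333)) / 5 = 4.6667/5 = 0.9333
  S[B,B] = ((1.3333)·(1.3333) + (2.3333)·(2.3333) + (-4.6667)·(-4.6667) + (-1.6667)·(-1.6667) + (-0.6667)·(-0.6667) + (3.3333)·(3.3333)) / 5 = 43.3333/5 = 8.6667
  S = [[9.0667, 0.9333],
 [0.9333, 8.6667]].

Step 3 — invert S. det(S) = 9.0667·8.6667 - (0.9333)² = 77.7067.
  S^{-1} = (1/det) · [[d, -b], [-b, a]] = [[0.1115, -0.012],
 [-0.012, 0.1167]].

Step 4 — quadratic form (x̄ - mu_0)^T · S^{-1} · (x̄ - mu_0):
  S^{-1} · (x̄ - mu_0) = (0.1647, -0.1716),
  (x̄ - mu_0)^T · [...] = (1.3333)·(0.1647) + (-1.3333)·(-0.1716) = 0.4484.

Step 5 — scale by n: T² = 6 · 0.4484 = 2.6905.

T² ≈ 2.6905


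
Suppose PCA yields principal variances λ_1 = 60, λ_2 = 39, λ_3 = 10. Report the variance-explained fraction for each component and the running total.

Step 1 — total variance = trace(Sigma) = Σ λ_i = 60 + 39 + 10 = 109.

Step 2 — fraction explained by component i = λ_i / Σ λ:
  PC1: 60/109 = 0.5505
  PC2: 39/109 = 0.3578
  PC3: 10/109 = 0.0917

Step 3 — cumulative fraction after k components = (λ_1 + ... + λ_k) / Σ λ:
  k = 1: 60/109 = 0.5505
  k = 2: (60 + 39)/109 = 99/109 = 0.9083
  k = 3: (60 + 39 + 10)/109 = 109/109 = 1

Summary (fraction, with percent):

explained: PC1 0.5505 (55.05%), PC2 0.3578 (35.78%), PC3 0.0917 (9.17%);  cumulative: 0.5505, 0.9083, 1


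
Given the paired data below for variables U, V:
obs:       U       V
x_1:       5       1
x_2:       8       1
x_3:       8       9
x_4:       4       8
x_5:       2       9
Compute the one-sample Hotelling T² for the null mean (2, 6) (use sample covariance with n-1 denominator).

Step 1 — sample mean vector:
  mean(U) = (5 + 8 + 8 + 4 + 2) / 5 = 27/5 = 5.4
  mean(V) = (1 + 1 + 9 + 8 + 9) / 5 = 28/5 = 5.6
  x̄ = (5.4, 5.6),  deviation x̄ - mu_0 = (5.4, 5.6) - (2, 6) = (3.4, -0.4).

Step 2 — sample covariance matrix, S[i,j] = (1/(n-1)) · Σ_k (x_{k,i} - mean_i) · (x_{k,j} - mean_j), divisor n-1 = 4:
  S[U,U] = ((-0.4)·(-0.4) + (2.6)·(2.6) + (2.6)·(2.6) + (-1.4)·(-1.4) + (-3.4)·(-3.4)) / 4 = 27.2/4 = 6.8
  S[U,V] = ((-0.4)·(-4.6) + (2.6)·(-4.6) + (2.6)·(3.4) + (-1.4)·(2.4) + (-3.4)·(3.4)) / 4 = -16.2/4 = -4.05
  S[V,V] = ((-4.6)·(-4.6) + (-4.6)·(-4.6) + (3.4)·(3.4) + (2.4)·(2.4) + (3.4)·(3.4)) / 4 = 71.2/4 = 17.8
  S = [[6.8, -4.05],
 [-4.05, 17.8]].

Step 3 — invert S. det(S) = 6.8·17.8 - (-4.05)² = 104.6375.
  S^{-1} = (1/det) · [[d, -b], [-b, a]] = [[0.1701, 0.0387],
 [0.0387, 0.065]].

Step 4 — quadratic form (x̄ - mu_0)^T · S^{-1} · (x̄ - mu_0):
  S^{-1} · (x̄ - mu_0) = (0.5629, 0.1056),
  (x̄ - mu_0)^T · [...] = (3.4)·(0.5629) + (-0.4)·(0.1056) = 1.8716.

Step 5 — scale by n: T² = 5 · 1.8716 = 9.358.

T² ≈ 9.358


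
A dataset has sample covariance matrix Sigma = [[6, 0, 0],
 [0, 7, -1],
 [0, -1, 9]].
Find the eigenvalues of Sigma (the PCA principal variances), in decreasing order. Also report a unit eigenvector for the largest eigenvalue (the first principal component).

Step 1 — characteristic polynomial p(λ) = det(λI - Sigma) = λ³ - tr·λ² + c_1·λ - det, where tr = trace, c_1 = sum of the principal 2×2 minors, det = det(Sigma):
  tr = 6 + 7 + 9 = 22,
  c_1 = (6·7 - (0)²) + (6·9 - (0)²) + (7·9 - (-1)²) = 42 + 54 + 62 = 158,
  det = 6·(7·9 - (-1)²) - (0)·((0)·9 - (-1)·(0)) + (0)·((0)·(-1) - 7·(0)) = 6·(62) - (0)·(0) + (0)·(0) = 372.
  So p(λ) = λ³ - 22λ² + 158λ - 372.
Step 2 — look for an integer root (rational root theorem: any rational root is an integer divisor of 372). Testing λ = 6:
  p(6) = 216 - 792 + 948 - 372 = 0  ✓
  Dividing out (λ - 6): p(λ) = (λ - 6)(λ² - 16λ + 62).
Step 3 — remaining eigenvalues from the quadratic λ² - 16λ + 62 = 0:
  Δ = 16² - 4·62 = 256 - 248 = 8,  λ = (16 ± √8)/2 = (16 ± 2.8284)/2 ≈ 9.4142 or 6.5858.
  Sorted: λ_1 = 9.4142,  λ_2 = 6.5858,  λ_3 = 6  (check: sum = 22 = tr ✓).

Step 4 — unit eigenvector for λ_1 ≈ 9.4142: v spans the null space of (Sigma - λ_1 I), whose rows are
  r_1 = (-3.4142, 0, 0),  r_2 = (0, -2.4142, -1),  r_3 = (0, -1, -0.4142).
  v is orthogonal to every row, so take v ∝ r_1 × r_2 = ((0)·(-1) - (0)·(-2.4142), (0)·(0) - (-3.4142)·(-1), (-3.4142)·(-2.4142) - (0)·(0)) ≈ (0, -3.4142, 8.2426).
  Rescale (multiply by -1 so the first nonzero entry is positive): u = (0, 3.4142, -8.2426).
  ||u|| = √((0)² + (3.4142)² + (-8.2426)²) = √(79.598) ≈ 8.9218,  v_1 = u/||u|| ≈ (0, 0.3827, -0.9239) (||v_1|| = 1).

λ_1 = 9.4142,  λ_2 = 6.5858,  λ_3 = 6;  v_1 ≈ (0, 0.3827, -0.9239)


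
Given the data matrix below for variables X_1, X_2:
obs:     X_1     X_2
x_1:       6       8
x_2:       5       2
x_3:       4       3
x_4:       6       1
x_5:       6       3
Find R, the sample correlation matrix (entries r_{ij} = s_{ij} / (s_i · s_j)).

Step 1 — column means:
  mean(X_1) = (6 + 5 + 4 + 6 + 6) / 5 = 27/5 = 5.4
  mean(X_2) = (8 + 2 + 3 + 1 + 3) / 5 = 17/5 = 3.4

Step 2 — sample variances and covariances s[i,j] = (1/(n-1)) · Σ_k (x_{k,i} - mean_i) · (x_{k,j} - mean_j), with n-1 = 4:
  s[X_1,X_1] = ((0.6)·(0.6) + (-0.4)·(-0.4) + (-1.4)·(-1.4) + (0.6)·(0.6) + (0.6)·(0.6)) / 4 = 3.2/4 = 0.8
  s[X_1,X_2] = ((0.6)·(4.6) + (-0.4)·(-1.4) + (-1.4)·(-0.4) + (0.6)·(-2.4) + (0.6)·(-0.4)) / 4 = 2.2/4 = 0.55
  s[X_2,X_2] = ((4.6)·(4.6) + (-1.4)·(-1.4) + (-0.4)·(-0.4) + (-2.4)·(-2.4) + (-0.4)·(-0.4)) / 4 = 29.2/4 = 7.3
  Sample standard deviations s_i = √(s[i,i]):
  s(X_1) = √(0.8) = 0.8944
  s(X_2) = √(7.3) = 2.7019

Step 3 — r_{ij} = s_{ij} / (s_i · s_j):
  r[X_1,X_1] = 1 (diagonal).
  r[X_1,X_2] = 0.55 / (0.8944 · 2.7019) = 0.55 / 2.4166 = 0.2276
  r[X_2,X_2] = 1 (diagonal).

R is symmetric with unit diagonal. Assembling:

R = [[1, 0.2276],
 [0.2276, 1]]


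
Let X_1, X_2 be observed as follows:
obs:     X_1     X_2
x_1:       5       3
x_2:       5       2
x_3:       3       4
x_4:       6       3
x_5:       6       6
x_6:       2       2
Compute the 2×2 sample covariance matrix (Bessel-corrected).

Step 1 — column means:
  mean(X_1) = (5 + 5 + 3 + 6 + 6 + 2) / 6 = 27/6 = 4.5
  mean(X_2) = (3 + 2 + 4 + 3 + 6 + 2) / 6 = 20/6 = 3.3333

Step 2 — sample covariance S[i,j] = (1/(n-1)) · Σ_k (x_{k,i} - mean_i) · (x_{k,j} - mean_j), with n-1 = 5.
  S[X_1,X_1] = ((0.5)·(0.5) + (0.5)·(0.5) + (-1.5)·(-1.5) + (1.5)·(1.5) + (1.5)·(1.5) + (-2.5)·(-2.5)) / 5 = 13.5/5 = 2.7
  S[X_1,X_2] = ((0.5)·(-0.3333) + (0.5)·(-1.3333) + (-1.5)·(0.6667) + (1.5)·(-0.3333) + (1.5)·(2.6667) + (-2.5)·(-1.3333)) / 5 = 5/5 = 1
  S[X_2,X_2] = ((-0.3333)·(-0.3333) + (-1.3333)·(-1.3333) + (0.6667)·(0.6667) + (-0.3333)·(-0.3333) + (2.6667)·(2.6667) + (-1.3333)·(-1.3333)) / 5 = 11.3333/5 = 2.2667

S is symmetric (S[j,i] = S[i,j]). Assembling:

S = [[2.7, 1],
 [1, 2.2667]]


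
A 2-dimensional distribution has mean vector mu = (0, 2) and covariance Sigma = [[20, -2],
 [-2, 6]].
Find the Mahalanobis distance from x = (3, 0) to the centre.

Step 1 — centre the observation: (x - mu) = (3, -2).

Step 2 — invert Sigma. det(Sigma) = 20·6 - (-2)² = 116.
  Sigma^{-1} = (1/det) · [[d, -b], [-b, a]] = [[0.0517, 0.0172],
 [0.0172, 0.1724]].

Step 3 — form the quadratic (x - mu)^T · Sigma^{-1} · (x - mu):
  Sigma^{-1} · (x - mu) = (0.1207, -0.2931).
  (x - mu)^T · [Sigma^{-1} · (x - mu)] = (3)·(0.1207) + (-2)·(-0.2931) = 0.9483.

Step 4 — take square root: d = √(0.9483) ≈ 0.9738.

d(x, mu) = √(0.9483) ≈ 0.9738


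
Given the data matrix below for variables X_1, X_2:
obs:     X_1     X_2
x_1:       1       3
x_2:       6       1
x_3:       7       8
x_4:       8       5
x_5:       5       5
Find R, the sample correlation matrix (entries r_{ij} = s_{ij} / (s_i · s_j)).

Step 1 — column means:
  mean(X_1) = (1 + 6 + 7 + 8 + 5) / 5 = 27/5 = 5.4
  mean(X_2) = (3 + 1 + 8 + 5 + 5) / 5 = 22/5 = 4.4

Step 2 — sample variances and covariances s[i,j] = (1/(n-1)) · Σ_k (x_{k,i} - mean_i) · (x_{k,j} - mean_j), with n-1 = 4:
  s[X_1,X_1] = ((-4.4)·(-4.4) + (0.6)·(0.6) + (1.6)·(1.6) + (2.6)·(2.6) + (-0.4)·(-0.4)) / 4 = 29.2/4 = 7.3
  s[X_1,X_2] = ((-4.4)·(-1.4) + (0.6)·(-3.4) + (1.6)·(3.6) + (2.6)·(0.6) + (-0.4)·(0.6)) / 4 = 11.2/4 = 2.8
  s[X_2,X_2] = ((-1.4)·(-1.4) + (-3.4)·(-3.4) + (3.6)·(3.6) + (0.6)·(0.6) + (0.6)·(0.6)) / 4 = 27.2/4 = 6.8
  Sample standard deviations s_i = √(s[i,i]):
  s(X_1) = √(7.3) = 2.7019
  s(X_2) = √(6.8) = 2.6077

Step 3 — r_{ij} = s_{ij} / (s_i · s_j):
  r[X_1,X_1] = 1 (diagonal).
  r[X_1,X_2] = 2.8 / (2.7019 · 2.6077) = 2.8 / 7.0456 = 0.3974
  r[X_2,X_2] = 1 (diagonal).

R is symmetric with unit diagonal. Assembling:

R = [[1, 0.3974],
 [0.3974, 1]]
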